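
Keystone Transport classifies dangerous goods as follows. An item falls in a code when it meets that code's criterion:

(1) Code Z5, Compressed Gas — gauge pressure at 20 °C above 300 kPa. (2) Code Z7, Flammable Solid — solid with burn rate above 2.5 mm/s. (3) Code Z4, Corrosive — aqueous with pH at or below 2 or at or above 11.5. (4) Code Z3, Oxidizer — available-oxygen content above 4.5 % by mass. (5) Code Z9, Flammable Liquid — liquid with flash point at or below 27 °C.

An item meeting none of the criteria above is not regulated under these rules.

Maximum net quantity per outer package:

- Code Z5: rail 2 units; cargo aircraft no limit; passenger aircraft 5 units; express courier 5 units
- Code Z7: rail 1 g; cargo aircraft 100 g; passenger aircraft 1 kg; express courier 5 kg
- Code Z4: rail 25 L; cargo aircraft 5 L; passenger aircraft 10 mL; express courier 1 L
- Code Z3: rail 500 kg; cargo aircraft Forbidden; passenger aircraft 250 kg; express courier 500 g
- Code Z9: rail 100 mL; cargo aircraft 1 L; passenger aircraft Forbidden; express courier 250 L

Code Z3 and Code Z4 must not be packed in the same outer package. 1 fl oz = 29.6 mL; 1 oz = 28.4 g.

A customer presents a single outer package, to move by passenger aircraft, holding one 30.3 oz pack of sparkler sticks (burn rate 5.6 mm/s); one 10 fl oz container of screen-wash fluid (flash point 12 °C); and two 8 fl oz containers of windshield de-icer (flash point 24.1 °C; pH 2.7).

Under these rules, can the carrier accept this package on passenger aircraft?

No

Sparkler sticks: burn rate 5.6 mm/s > 2.5 mm/s → Code Z7 (Flammable Solid).
With flash point 12 °C (≤ 27 °C), the screen-wash fluid falls in Code Z9.
With flash point 24.1 °C (≤ 27 °C), the windshield de-icer falls in Code Z9.
Total Code Z9: (one 10 fl oz container = 296 mL) + (two 8 fl oz containers = 473.6 mL) = 769.6 mL.
By passenger aircraft, Code Z9 is Forbidden regardless of quantity.
Code Z7 quantity: one 30.3 oz pack = 860.52 g.
860.52 g is within the passenger aircraft limit of 1 kg for Code Z7.
The segregation rule (Code Z3 with Code Z4) does not apply to Code Z9 with Code Z7.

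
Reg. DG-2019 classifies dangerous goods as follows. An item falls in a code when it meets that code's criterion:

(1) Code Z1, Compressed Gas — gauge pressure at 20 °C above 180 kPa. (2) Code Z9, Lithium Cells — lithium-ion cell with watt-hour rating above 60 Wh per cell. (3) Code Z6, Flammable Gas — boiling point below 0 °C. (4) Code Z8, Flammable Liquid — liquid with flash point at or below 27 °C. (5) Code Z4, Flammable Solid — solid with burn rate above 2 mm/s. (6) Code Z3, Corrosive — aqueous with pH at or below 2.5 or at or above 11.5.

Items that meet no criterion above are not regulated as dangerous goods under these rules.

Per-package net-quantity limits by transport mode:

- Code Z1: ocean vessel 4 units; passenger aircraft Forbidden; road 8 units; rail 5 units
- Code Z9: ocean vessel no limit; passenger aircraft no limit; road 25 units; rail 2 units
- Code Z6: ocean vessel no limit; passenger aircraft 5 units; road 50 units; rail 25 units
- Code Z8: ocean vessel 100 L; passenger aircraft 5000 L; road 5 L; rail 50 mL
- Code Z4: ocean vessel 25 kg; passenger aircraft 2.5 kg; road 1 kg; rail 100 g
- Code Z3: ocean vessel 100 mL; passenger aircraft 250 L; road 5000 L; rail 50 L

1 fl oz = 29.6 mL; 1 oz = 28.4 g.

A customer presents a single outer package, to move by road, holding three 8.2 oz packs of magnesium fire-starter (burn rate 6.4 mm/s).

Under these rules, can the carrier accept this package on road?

With burn rate 6.4 mm/s (> 2 mm/s), the magnesium fire-starter falls in Code Z4.
Code Z4 quantity: three 8.2 oz packs = 698.64 g.
That is within the Code Z4 road limit of 1 kg.

Yes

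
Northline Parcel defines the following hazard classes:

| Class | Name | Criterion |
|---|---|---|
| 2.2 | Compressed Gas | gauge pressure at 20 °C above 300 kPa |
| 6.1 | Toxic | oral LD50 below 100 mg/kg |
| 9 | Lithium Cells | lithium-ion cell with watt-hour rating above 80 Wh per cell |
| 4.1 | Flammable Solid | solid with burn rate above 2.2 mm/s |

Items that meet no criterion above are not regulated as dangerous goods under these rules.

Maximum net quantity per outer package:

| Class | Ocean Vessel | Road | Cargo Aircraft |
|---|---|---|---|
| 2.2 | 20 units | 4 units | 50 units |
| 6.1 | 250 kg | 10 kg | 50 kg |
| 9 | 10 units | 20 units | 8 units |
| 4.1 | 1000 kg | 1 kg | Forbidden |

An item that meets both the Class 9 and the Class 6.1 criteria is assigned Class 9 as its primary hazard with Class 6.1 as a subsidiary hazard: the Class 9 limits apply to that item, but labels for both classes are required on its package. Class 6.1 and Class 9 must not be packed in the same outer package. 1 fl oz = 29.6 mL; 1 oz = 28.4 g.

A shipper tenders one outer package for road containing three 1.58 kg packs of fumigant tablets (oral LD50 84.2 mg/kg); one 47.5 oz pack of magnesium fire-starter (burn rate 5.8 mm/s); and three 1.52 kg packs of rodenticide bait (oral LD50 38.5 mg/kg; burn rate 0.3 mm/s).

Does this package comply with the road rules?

No

The fumigant tablets have oral LD50 84.2 mg/kg, which is < 100 mg/kg, so they are Class 6.1 (Toxic).
With burn rate 5.8 mm/s (> 2.2 mm/s), the magnesium fire-starter falls in Class 4.1.
The rodenticide bait has oral LD50 38.5 mg/kg, which is < 100 mg/kg, so it is Class 6.1 (Toxic).
Class 4.1 quantity: one 47.5 oz pack = 1.349 kg.
That exceeds the Class 4.1 road limit of 1 kg.
Total Class 6.1: (three 1.58 kg packs = 4.74 kg) + (three 1.52 kg packs = 4.56 kg) = 9.3 kg.
That is within the Class 6.1 road limit of 10 kg.
The segregation rule (Class 6.1 with Class 9) does not apply to Class 4.1 with Class 6.1.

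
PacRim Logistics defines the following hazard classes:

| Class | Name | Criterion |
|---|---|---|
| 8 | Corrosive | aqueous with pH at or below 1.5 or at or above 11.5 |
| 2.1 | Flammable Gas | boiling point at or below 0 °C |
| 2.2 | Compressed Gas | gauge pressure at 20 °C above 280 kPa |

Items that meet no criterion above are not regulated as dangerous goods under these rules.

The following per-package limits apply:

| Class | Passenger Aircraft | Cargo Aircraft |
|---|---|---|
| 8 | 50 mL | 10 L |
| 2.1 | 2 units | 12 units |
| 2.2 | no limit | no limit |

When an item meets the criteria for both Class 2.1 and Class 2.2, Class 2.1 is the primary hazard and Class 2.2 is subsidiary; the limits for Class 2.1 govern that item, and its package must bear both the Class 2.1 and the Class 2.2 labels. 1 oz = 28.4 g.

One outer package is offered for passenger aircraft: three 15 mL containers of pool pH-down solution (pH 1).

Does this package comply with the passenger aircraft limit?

Yes

With pH 1 (≤ 1.5), the pool pH-down solution falls in Class 8.
Class 8 quantity: three 15 mL containers = 45 mL.
That is within the Class 8 passenger aircraft limit of 50 mL.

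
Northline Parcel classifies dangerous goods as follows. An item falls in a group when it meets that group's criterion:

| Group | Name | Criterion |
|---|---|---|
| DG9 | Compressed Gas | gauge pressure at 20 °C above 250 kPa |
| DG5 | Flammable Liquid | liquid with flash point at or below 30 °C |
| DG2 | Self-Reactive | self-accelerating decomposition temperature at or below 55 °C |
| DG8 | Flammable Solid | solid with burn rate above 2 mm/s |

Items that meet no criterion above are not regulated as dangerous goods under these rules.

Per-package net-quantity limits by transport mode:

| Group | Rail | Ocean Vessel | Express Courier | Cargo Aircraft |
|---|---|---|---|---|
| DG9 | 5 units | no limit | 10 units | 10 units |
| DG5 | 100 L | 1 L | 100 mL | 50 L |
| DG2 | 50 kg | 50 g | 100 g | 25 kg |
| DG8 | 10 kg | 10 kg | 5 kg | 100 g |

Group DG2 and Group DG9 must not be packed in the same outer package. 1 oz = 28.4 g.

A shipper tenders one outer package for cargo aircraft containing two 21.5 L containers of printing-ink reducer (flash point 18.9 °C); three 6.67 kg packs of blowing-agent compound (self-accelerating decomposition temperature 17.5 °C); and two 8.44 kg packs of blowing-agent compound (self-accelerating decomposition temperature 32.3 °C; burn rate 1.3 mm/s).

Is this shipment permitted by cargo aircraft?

Printing-ink reducer: flash point 18.9 °C ≤ 30 °C → Group DG5 (Flammable Liquid).
The blowing-agent compound has self-accelerating decomposition temperature 17.5 °C, which is ≤ 55 °C, so it is Group DG2 (Self-Reactive).
Blowing-agent compound: self-accelerating decomposition temperature 32.3 °C ≤ 55 °C → Group DG2 (Self-Reactive).
Total Group DG2: (three 6.67 kg packs = 20.01 kg) + (two 8.44 kg packs = 16.88 kg) = 36.89 kg.
36.89 kg exceeds the cargo aircraft limit of 25 kg for Group DG2.
Group DG5 quantity: two 21.5 L containers = 43 L.
That is within the Group DG5 cargo aircraft limit of 50 L.
The segregation rule (Group DG2 with Group DG9) does not apply to Group DG2 with Group DG5.

No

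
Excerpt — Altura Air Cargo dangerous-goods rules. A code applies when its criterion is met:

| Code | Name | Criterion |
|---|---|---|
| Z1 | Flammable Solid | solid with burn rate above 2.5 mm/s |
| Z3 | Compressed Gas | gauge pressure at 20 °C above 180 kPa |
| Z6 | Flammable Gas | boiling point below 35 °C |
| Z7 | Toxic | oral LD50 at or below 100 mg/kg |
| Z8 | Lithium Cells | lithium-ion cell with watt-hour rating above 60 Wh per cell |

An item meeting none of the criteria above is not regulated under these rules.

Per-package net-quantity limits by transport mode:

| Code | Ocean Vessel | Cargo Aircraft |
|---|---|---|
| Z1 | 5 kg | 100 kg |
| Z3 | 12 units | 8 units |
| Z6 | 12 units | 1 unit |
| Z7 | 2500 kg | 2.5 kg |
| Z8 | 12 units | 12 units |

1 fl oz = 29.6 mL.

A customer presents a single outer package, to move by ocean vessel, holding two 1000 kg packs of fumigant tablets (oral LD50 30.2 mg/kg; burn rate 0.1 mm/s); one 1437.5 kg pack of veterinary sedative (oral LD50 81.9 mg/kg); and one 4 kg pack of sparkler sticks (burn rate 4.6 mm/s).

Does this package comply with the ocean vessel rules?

No

Fumigant tablets: oral LD50 30.2 mg/kg ≤ 100 mg/kg → Code Z7 (Toxic).
The veterinary sedative has oral LD50 81.9 mg/kg, which is ≤ 100 mg/kg, so it is Code Z7 (Toxic).
The sparkler sticks have burn rate 4.6 mm/s, which is > 2.5 mm/s, so they are Code Z1 (Flammable Solid).
Total Code Z7: (two 1000 kg packs = 2000 kg) + 1437.5 kg = 3437.5 kg.
3437.5 kg exceeds the ocean vessel limit of 2500 kg for Code Z7.
Code Z1 quantity: 4 kg.
4 kg ≤ 5 kg (ocean vessel limit, Code Z1) — within limit.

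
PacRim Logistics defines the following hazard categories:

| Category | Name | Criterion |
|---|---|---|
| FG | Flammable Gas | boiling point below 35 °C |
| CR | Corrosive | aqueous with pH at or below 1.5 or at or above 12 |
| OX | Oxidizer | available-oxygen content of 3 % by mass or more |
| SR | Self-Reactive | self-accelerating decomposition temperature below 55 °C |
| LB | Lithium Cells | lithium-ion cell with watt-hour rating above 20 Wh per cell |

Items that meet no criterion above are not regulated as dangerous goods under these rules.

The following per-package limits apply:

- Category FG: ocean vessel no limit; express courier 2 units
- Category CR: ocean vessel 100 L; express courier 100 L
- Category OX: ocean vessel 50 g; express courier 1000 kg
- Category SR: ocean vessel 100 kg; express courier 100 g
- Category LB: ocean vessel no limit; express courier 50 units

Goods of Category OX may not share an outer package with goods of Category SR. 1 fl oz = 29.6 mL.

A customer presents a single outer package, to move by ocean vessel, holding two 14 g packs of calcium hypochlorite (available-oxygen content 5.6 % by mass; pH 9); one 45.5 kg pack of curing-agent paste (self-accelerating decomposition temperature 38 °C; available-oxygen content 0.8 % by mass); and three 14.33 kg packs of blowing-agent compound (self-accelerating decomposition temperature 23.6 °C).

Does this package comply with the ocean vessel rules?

The calcium hypochlorite has available-oxygen content 5.6 % by mass, which is ≥ 3 % by mass, so it is Category OX (Oxidizer).
The curing-agent paste has self-accelerating decomposition temperature 38 °C, which is < 55 °C, so it is Category SR (Self-Reactive).
The blowing-agent compound has self-accelerating decomposition temperature 23.6 °C, which is < 55 °C, so it is Category SR (Self-Reactive).
Category OX quantity: two 14 g packs = 28 g.
28 g ≤ 50 g (ocean vessel limit, Category OX) — within limit.
Total Category SR: 45.5 kg + (three 14.33 kg packs = 42.99 kg) = 88.49 kg.
88.49 kg ≤ 100 kg (ocean vessel limit, Category SR) — within limit.
Category OX and Category SR may not share an outer package.

No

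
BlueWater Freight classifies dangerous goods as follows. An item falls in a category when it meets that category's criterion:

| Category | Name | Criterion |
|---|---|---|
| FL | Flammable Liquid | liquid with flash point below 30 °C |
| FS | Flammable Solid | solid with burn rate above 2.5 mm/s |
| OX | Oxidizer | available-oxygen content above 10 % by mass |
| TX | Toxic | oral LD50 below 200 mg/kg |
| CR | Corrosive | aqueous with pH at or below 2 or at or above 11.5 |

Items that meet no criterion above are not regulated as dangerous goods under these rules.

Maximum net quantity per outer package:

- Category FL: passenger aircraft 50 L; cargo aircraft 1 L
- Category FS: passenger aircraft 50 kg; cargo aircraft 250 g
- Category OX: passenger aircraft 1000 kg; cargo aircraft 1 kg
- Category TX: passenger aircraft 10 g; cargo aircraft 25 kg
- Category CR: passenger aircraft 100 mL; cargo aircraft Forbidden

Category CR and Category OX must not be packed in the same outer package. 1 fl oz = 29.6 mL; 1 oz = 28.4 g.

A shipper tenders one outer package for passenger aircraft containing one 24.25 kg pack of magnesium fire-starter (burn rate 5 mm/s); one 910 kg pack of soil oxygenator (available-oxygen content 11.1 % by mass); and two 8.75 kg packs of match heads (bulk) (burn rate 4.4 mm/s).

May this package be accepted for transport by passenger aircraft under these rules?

Burn rate 5 mm/s meets the Category FS criterion (Flammable Solid), so the magnesium fire-starter is Category FS.
The soil oxygenator has available-oxygen content 11.1 % by mass, which is > 10 % by mass, so it is Category OX (Oxidizer).
Match heads (bulk): burn rate 4.4 mm/s > 2.5 mm/s → Category FS (Flammable Solid).
Category FS net quantity: 24.25 kg + (two 8.75 kg packs = 17.5 kg) = 41.75 kg.
41.75 kg ≤ 50 kg (passenger aircraft limit, Category FS) — within limit.
Category OX quantity: 910 kg.
910 kg is within the passenger aircraft limit of 1000 kg for Category OX.
The segregation rule (Category CR with Category OX) does not apply to Category FS with Category OX.
Every hazard category is within its passenger aircraft limit and no segregation rule is violated.

Yes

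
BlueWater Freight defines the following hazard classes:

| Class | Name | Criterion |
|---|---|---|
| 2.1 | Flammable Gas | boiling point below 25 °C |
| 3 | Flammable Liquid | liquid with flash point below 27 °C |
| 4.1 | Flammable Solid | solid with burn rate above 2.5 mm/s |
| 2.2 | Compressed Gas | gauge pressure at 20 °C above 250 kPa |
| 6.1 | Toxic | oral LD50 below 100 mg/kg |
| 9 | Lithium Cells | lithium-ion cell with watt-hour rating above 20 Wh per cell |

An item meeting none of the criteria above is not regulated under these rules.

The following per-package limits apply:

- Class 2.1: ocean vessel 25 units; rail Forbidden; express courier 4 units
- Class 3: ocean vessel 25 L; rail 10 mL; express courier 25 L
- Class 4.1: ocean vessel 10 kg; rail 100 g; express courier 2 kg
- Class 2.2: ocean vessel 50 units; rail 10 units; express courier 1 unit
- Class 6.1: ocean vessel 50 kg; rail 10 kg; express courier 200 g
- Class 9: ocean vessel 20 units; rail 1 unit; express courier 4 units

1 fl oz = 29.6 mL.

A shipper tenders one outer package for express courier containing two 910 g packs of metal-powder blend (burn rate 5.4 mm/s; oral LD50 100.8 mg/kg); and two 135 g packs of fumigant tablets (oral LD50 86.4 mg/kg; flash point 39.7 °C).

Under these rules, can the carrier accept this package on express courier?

The metal-powder blend has burn rate 5.4 mm/s, which is > 2.5 mm/s, so it is Class 4.1 (Flammable Solid).
With oral LD50 86.4 mg/kg (< 100 mg/kg), the fumigant tablets fall in Class 6.1.
Class 4.1 quantity: two 910 g packs = 1.82 kg.
That is within the Class 4.1 express courier limit of 2 kg.
Class 6.1 quantity: two 135 g packs = 270 g.
That exceeds the Class 6.1 express courier limit of 200 g.

No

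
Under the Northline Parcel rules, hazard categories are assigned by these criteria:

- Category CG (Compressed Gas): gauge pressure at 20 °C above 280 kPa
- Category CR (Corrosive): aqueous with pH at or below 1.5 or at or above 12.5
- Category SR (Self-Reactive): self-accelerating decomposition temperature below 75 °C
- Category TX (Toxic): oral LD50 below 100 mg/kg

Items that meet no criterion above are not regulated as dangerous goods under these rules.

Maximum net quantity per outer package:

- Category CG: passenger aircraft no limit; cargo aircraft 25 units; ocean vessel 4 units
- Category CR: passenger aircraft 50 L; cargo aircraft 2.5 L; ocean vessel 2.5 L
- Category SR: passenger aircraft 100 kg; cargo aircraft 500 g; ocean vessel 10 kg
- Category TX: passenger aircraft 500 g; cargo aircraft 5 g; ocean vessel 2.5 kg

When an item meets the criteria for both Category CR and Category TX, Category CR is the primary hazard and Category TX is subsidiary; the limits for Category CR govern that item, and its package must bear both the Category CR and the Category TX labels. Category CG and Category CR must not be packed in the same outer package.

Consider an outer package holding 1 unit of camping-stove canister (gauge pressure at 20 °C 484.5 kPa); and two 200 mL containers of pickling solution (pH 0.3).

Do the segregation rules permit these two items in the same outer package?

With gauge pressure at 20 °C 484.5 kPa (> 280 kPa), the camping-stove canister falls in Category CG.
The pickling solution has pH 0.3, which is ≤ 1.5, so it is Category CR (Corrosive).
Category CG and Category CR may not share an outer package.

No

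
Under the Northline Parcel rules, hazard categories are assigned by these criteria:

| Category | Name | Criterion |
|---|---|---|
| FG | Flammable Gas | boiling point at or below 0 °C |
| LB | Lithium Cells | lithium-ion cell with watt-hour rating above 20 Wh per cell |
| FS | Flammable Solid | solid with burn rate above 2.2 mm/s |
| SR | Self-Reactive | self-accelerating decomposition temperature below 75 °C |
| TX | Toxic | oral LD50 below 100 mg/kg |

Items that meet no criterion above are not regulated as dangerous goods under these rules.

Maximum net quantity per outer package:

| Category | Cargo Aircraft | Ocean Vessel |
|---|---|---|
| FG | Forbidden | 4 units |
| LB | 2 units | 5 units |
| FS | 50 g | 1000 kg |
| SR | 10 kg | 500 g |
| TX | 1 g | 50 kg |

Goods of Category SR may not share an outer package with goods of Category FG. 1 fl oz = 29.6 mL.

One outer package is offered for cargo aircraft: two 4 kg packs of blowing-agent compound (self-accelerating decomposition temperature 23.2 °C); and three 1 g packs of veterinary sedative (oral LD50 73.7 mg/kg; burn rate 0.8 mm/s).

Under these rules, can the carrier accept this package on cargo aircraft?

No

With self-accelerating decomposition temperature 23.2 °C (< 75 °C), the blowing-agent compound falls in Category SR.
Oral LD50 73.7 mg/kg meets the Category TX criterion (Toxic), so the veterinary sedative is Category TX.
Category TX quantity: three 1 g packs = 3 g.
3 g > 1 g (cargo aircraft limit, Category TX) — over the limit.
Category SR quantity: two 4 kg packs = 8 kg.
8 kg ≤ 10 kg (cargo aircraft limit, Category SR) — within limit.
The segregation rule (Category SR with Category FG) does not apply to Category TX with Category SR.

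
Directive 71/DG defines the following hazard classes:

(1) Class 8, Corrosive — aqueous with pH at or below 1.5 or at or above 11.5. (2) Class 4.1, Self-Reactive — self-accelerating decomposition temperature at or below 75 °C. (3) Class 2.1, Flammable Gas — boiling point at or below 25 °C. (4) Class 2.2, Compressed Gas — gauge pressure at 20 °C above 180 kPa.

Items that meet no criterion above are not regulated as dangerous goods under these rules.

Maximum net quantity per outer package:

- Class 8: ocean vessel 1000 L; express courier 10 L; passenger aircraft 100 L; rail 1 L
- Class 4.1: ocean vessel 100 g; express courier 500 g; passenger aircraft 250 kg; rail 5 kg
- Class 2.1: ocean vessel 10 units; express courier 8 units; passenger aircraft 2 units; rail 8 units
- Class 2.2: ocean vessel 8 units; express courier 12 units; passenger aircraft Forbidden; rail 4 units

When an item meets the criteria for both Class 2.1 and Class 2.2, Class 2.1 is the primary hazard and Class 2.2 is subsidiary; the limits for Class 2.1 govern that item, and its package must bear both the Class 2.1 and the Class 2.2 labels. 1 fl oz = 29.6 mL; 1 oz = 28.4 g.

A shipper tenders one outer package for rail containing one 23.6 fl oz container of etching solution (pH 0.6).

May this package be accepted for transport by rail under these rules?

pH 0.6 meets the Class 8 criterion (Corrosive), so the etching solution is Class 8.
Class 8 quantity: one 23.6 fl oz container = 698.56 mL.
That is within the Class 8 rail limit of 1 L.

Yes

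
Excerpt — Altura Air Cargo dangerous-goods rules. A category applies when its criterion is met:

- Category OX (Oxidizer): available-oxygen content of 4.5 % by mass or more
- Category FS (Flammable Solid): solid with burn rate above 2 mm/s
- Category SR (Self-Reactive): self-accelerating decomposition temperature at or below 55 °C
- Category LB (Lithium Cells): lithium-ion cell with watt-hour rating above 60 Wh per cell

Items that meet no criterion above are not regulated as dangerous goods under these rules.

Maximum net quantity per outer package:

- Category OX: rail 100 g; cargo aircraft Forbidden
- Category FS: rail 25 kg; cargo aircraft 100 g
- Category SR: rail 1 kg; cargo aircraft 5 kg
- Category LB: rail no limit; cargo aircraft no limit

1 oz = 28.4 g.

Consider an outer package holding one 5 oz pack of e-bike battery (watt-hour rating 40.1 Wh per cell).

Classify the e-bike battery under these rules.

Not regulated

watt-hour rating 40.1 Wh per cell is not above 60 Wh per cell, so Category LB does not apply.
No criterion is met, so the item is not regulated.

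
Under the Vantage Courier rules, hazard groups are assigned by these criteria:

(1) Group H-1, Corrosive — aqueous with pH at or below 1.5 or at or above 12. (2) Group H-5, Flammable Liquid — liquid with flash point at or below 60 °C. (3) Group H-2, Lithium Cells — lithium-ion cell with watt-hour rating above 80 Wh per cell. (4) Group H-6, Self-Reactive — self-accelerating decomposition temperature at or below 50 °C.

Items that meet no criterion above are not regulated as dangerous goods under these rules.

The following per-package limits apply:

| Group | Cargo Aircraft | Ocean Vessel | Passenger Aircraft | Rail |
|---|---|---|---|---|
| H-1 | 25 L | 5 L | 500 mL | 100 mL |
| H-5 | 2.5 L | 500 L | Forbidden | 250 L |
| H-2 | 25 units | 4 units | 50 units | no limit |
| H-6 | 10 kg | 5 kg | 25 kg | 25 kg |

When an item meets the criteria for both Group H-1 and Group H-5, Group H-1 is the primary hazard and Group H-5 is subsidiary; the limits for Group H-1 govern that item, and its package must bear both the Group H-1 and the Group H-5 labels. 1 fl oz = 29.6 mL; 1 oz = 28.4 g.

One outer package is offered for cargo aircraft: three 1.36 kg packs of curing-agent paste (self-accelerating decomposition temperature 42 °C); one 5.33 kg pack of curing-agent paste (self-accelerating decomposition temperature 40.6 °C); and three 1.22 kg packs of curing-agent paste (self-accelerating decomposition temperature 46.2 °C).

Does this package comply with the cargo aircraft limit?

No

The curing-agent paste has self-accelerating decomposition temperature 42 °C, which is ≤ 50 °C, so it is Group H-6 (Self-Reactive).
The curing-agent paste has self-accelerating decomposition temperature 40.6 °C, which is ≤ 50 °C, so it is Group H-6 (Self-Reactive).
The curing-agent paste has self-accelerating decomposition temperature 46.2 °C, which is ≤ 50 °C, so it is Group H-6 (Self-Reactive).
Total Group H-6: (three 1.36 kg packs = 4.08 kg) + 5.33 kg + (three 1.22 kg packs = 3.66 kg) = 13.07 kg.
That exceeds the Group H-6 cargo aircraft limit of 10 kg.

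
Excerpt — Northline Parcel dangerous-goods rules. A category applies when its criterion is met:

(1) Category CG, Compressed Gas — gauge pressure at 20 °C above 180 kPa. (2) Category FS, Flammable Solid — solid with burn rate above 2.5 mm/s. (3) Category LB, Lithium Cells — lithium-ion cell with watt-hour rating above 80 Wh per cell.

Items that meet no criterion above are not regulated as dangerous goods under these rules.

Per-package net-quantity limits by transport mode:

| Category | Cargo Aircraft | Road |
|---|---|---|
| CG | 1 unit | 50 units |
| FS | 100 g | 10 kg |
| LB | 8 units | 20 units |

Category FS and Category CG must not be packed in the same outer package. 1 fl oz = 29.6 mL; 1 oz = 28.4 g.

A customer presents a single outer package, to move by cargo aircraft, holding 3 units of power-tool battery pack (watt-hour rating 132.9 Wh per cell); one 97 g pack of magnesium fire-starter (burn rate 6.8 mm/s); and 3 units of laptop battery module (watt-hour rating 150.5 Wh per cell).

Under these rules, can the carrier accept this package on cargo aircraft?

Yes

Power-tool battery pack: watt-hour rating 132.9 Wh per cell > 80 Wh per cell → Category LB (Lithium Cells).
The magnesium fire-starter has burn rate 6.8 mm/s, which is > 2.5 mm/s, so it is Category FS (Flammable Solid).
Watt-hour rating 150.5 Wh per cell meets the Category LB criterion (Lithium Cells), so the laptop battery module is Category LB.
Total Category LB: 3 units + 3 units = 6 units.
6 units ≤ 8 units (cargo aircraft limit, Category LB) — within limit.
Category FS quantity: 97 g.
That is within the Category FS cargo aircraft limit of 100 g.
The segregation rule (Category FS with Category CG) does not apply to Category LB with Category FS.
Every hazard category is within its cargo aircraft limit and no segregation rule is violated.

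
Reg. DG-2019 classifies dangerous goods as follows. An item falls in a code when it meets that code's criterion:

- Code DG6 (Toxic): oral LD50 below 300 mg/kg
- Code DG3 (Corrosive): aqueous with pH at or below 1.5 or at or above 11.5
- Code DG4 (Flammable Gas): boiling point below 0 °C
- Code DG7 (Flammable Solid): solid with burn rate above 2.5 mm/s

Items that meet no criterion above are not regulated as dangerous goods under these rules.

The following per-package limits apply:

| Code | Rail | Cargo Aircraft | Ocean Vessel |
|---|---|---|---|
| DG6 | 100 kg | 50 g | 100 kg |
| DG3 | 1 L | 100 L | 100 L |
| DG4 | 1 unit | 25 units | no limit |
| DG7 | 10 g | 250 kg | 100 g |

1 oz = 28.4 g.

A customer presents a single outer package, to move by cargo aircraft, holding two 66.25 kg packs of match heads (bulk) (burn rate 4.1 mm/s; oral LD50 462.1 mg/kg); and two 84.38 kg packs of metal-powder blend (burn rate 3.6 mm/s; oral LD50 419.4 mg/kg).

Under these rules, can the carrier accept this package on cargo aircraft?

No

With burn rate 4.1 mm/s (> 2.5 mm/s), the match heads (bulk) fall in Code DG7.
Metal-powder blend: burn rate 3.6 mm/s > 2.5 mm/s → Code DG7 (Flammable Solid).
Total Code DG7: (two 66.25 kg packs = 132.5 kg) + (two 84.38 kg packs = 168.76 kg) = 301.26 kg.
301.26 kg > 250 kg (cargo aircraft limit, Code DG7) — over the limit.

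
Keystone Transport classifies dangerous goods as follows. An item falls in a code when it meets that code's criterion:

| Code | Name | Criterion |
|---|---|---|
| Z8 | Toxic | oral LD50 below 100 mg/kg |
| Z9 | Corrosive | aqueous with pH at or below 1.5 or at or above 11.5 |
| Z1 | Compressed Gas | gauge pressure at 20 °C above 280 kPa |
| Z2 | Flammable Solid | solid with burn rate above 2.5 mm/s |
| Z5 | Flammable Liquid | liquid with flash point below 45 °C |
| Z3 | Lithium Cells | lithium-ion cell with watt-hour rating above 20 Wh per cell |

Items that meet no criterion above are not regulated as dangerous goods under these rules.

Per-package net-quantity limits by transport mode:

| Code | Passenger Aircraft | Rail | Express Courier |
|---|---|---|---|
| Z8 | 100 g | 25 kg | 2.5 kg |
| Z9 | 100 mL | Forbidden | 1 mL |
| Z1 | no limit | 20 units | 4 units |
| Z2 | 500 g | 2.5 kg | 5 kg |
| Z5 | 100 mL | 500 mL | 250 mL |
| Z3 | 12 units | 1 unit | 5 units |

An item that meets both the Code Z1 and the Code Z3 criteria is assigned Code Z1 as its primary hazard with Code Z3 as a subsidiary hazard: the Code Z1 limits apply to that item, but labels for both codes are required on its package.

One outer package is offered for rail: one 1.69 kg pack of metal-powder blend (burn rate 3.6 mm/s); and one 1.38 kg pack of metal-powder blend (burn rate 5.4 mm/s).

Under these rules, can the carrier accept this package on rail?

Metal-powder blend: burn rate 3.6 mm/s > 2.5 mm/s → Code Z2 (Flammable Solid).
The metal-powder blend has burn rate 5.4 mm/s, which is > 2.5 mm/s, so it is Code Z2 (Flammable Solid).
Total Code Z2: 1.69 kg + 1.38 kg = 3.07 kg.
That exceeds the Code Z2 rail limit of 2.5 kg.

No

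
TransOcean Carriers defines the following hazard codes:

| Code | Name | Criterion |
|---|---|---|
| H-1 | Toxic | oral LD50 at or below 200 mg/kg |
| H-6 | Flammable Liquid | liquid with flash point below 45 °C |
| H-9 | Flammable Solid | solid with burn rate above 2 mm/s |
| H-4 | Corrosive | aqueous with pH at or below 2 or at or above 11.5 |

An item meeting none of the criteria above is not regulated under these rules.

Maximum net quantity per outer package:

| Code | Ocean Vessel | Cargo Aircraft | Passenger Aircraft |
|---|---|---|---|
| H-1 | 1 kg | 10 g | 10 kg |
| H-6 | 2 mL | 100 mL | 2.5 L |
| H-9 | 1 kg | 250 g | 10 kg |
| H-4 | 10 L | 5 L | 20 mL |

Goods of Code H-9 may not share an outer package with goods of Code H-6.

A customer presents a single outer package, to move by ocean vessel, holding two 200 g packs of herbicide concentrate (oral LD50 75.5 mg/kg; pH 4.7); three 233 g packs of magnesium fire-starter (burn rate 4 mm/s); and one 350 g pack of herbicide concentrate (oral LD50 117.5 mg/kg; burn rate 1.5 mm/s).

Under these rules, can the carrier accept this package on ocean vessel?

Yes

Herbicide concentrate: oral LD50 75.5 mg/kg ≤ 200 mg/kg → Code H-1 (Toxic).
The magnesium fire-starter has burn rate 4 mm/s, which is > 2 mm/s, so it is Code H-9 (Flammable Solid).
Oral LD50 117.5 mg/kg meets the Code H-1 criterion (Toxic), so the herbicide concentrate is Code H-1.
Code H-9 quantity: three 233 g packs = 699 g.
699 g is within the ocean vessel limit of 1 kg for Code H-9.
Total Code H-1: (two 200 g packs = 400 g) + 350 g = 750 g.
That is within the Code H-1 ocean vessel limit of 1 kg.
The segregation rule (Code H-9 with Code H-6) does not apply to Code H-9 with Code H-1.
Every hazard code is within its ocean vessel limit and no segregation rule is violated.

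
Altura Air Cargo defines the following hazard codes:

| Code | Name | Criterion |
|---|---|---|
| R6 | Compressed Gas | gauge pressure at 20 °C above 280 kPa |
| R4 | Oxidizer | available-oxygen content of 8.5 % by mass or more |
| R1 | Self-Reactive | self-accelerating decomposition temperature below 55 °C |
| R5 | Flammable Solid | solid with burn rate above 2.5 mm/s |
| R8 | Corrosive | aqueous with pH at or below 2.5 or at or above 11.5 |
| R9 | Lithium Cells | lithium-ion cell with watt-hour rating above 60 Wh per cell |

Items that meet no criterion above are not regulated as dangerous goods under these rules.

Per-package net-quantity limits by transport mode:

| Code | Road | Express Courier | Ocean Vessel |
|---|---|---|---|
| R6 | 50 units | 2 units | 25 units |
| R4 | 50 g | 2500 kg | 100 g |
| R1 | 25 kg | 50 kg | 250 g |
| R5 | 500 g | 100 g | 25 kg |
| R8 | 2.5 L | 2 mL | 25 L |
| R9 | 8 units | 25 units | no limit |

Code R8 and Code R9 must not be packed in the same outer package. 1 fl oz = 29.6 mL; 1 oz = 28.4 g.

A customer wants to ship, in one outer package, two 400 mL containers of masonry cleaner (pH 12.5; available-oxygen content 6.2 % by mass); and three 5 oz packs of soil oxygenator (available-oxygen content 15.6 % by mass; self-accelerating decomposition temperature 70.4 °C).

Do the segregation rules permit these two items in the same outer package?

With pH 12.5 (≥ 11.5), the masonry cleaner falls in Code R8.
Available-oxygen content 15.6 % by mass meets the Code R4 criterion (Oxidizer), so the soil oxygenator is Code R4.
No segregation rule bars Code R8 with Code R4.

Yes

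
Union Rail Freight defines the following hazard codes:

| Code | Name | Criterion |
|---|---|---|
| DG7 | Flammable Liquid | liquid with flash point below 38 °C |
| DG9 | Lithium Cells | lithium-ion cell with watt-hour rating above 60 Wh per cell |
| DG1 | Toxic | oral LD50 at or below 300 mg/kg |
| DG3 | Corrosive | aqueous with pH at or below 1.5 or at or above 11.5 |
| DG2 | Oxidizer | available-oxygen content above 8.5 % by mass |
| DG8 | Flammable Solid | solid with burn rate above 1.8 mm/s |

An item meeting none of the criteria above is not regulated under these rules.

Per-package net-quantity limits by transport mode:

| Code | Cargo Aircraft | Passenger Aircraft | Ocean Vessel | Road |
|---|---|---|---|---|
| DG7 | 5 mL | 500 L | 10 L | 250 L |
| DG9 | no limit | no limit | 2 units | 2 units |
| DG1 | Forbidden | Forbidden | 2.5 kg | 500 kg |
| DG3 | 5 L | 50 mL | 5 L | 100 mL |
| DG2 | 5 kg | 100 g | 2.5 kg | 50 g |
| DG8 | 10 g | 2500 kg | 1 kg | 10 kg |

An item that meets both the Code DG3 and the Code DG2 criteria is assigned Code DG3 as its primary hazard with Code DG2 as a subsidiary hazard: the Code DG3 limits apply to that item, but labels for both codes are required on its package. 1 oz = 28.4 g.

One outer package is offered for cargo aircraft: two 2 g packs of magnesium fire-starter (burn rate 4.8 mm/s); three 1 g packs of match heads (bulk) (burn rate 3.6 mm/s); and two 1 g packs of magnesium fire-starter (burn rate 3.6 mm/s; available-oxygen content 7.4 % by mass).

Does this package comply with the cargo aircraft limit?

Yes

Magnesium fire-starter: burn rate 4.8 mm/s > 1.8 mm/s → Code DG8 (Flammable Solid).
With burn rate 3.6 mm/s (> 1.8 mm/s), the match heads (bulk) fall in Code DG8.
With burn rate 3.6 mm/s (> 1.8 mm/s), the magnesium fire-starter falls in Code DG8.
Code DG8 net quantity: (two 2 g packs = 4 g) + (three 1 g packs = 3 g) + (two 1 g packs = 2 g) = 9 g.
9 g ≤ 10 g (cargo aircraft limit, Code DG8) — within limit.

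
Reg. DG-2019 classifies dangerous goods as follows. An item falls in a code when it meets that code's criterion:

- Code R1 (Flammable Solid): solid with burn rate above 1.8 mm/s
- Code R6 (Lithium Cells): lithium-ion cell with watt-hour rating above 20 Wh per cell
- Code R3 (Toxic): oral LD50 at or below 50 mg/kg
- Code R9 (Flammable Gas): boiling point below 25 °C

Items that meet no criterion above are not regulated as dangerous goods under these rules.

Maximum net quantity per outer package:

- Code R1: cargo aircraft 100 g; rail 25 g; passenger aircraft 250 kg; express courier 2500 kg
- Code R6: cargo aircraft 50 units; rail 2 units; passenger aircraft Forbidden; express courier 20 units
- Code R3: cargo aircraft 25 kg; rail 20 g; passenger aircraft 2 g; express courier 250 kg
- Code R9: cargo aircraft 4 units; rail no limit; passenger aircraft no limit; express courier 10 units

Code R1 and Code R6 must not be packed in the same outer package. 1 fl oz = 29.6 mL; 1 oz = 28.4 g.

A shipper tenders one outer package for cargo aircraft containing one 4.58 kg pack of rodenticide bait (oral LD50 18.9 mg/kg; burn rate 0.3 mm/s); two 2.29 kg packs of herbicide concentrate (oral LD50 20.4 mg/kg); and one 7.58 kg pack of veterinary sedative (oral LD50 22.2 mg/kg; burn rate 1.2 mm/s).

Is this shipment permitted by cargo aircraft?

Yes

With oral LD50 18.9 mg/kg (≤ 50 mg/kg), the rodenticide bait falls in Code R3.
Oral LD50 20.4 mg/kg meets the Code R3 criterion (Toxic), so the herbicide concentrate is Code R3.
With oral LD50 22.2 mg/kg (≤ 50 mg/kg), the veterinary sedative falls in Code R3.
Total Code R3: 4.58 kg + (two 2.29 kg packs = 4.58 kg) + 7.58 kg = 16.74 kg.
16.74 kg ≤ 25 kg (cargo aircraft limit, Code R3) — within limit.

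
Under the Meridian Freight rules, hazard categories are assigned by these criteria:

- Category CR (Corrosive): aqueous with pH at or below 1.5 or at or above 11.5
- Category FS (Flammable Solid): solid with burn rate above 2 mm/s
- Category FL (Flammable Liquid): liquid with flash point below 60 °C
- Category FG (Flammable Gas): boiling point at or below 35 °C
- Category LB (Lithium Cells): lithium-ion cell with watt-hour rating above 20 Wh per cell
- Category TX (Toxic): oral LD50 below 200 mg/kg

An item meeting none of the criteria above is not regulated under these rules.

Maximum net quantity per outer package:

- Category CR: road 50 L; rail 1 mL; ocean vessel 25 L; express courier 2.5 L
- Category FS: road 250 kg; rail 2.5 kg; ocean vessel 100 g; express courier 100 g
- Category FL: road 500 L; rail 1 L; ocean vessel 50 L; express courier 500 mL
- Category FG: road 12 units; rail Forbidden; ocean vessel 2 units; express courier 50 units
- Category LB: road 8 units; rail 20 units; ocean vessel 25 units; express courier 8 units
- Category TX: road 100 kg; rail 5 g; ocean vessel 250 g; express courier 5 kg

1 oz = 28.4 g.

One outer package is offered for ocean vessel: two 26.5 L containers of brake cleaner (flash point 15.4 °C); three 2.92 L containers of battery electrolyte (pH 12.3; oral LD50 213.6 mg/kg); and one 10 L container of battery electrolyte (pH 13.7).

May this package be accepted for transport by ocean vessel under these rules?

No

With flash point 15.4 °C (< 60 °C), the brake cleaner falls in Category FL.
pH 12.3 meets the Category CR criterion (Corrosive), so the battery electrolyte is Category CR.
pH 13.7 meets the Category CR criterion (Corrosive), so the battery electrolyte is Category CR.
Total Category CR: (three 2.92 L containers = 8.76 L) + 10 L = 18.76 L.
That is within the Category CR ocean vessel limit of 25 L.
Category FL quantity: two 26.5 L containers = 53 L.
53 L > 50 L (ocean vessel limit, Category FL) — over the limit.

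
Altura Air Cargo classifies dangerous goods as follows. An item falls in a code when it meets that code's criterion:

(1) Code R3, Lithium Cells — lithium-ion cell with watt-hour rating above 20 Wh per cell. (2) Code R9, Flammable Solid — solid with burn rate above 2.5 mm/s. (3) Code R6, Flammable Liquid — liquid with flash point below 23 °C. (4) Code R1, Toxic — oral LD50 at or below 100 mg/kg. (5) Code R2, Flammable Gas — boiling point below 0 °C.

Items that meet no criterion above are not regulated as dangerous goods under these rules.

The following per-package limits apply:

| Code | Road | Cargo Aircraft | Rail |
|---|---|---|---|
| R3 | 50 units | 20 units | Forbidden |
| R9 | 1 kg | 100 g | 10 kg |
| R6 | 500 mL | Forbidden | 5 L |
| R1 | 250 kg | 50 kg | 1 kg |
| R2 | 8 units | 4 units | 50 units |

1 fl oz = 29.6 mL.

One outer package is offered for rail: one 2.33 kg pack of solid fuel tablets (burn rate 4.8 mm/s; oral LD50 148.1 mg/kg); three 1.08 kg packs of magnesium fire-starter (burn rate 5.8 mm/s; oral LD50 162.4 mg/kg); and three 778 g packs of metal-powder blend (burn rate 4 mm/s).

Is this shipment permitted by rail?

Yes

Burn rate 4.8 mm/s meets the Code R9 criterion (Flammable Solid), so the solid fuel tablets are Code R9.
Burn rate 5.8 mm/s meets the Code R9 criterion (Flammable Solid), so the magnesium fire-starter is Code R9.
Burn rate 4 mm/s meets the Code R9 criterion (Flammable Solid), so the metal-powder blend is Code R9.
Code R9 net quantity: 2.33 kg + (three 1.08 kg packs = 3.24 kg) + (three 778 g packs = 2.334 kg) = 7.904 kg.
7.904 kg is within the rail limit of 10 kg for Code R9.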